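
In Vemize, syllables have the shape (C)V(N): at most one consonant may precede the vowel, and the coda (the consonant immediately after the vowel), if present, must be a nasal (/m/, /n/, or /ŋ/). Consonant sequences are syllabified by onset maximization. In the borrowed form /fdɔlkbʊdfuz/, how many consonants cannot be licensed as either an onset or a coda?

The consonants /f/, /l/, /k/, /d/, /z/ cannot be parsed into a legal (C)V(N) syllable (only a nasal (/m/, /n/, or /ŋ/) is licensed in coda position; onsets are limited to one consonant).

5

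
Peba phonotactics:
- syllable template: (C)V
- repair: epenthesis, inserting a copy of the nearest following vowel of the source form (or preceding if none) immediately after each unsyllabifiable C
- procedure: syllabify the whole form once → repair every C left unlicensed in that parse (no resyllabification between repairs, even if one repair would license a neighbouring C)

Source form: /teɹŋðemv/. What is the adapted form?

Under (C)V, the unsyllabifiable consonants are /ɹ/, /ŋ/, /m/, /v/ (no codas are permitted; onsets are limited to one consonant).
Epenthesis after each stranded consonant: /ɹ/ → /ɹe/, /ŋ/ → /ŋe/, /m/ → /me/, /v/ → /ve/.

teɹeŋeðemeve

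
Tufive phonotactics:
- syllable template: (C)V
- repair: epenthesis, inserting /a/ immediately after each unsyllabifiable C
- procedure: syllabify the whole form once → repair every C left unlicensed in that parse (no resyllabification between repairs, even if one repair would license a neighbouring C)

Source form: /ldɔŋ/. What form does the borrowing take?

Syllabifying with onset maximization leaves /l/, /ŋ/ stranded (no codas are permitted; onsets are limited to one consonant).
Epenthesis after each stranded consonant: /l/ → /la/, /ŋ/ → /ŋa/.

ladɔŋa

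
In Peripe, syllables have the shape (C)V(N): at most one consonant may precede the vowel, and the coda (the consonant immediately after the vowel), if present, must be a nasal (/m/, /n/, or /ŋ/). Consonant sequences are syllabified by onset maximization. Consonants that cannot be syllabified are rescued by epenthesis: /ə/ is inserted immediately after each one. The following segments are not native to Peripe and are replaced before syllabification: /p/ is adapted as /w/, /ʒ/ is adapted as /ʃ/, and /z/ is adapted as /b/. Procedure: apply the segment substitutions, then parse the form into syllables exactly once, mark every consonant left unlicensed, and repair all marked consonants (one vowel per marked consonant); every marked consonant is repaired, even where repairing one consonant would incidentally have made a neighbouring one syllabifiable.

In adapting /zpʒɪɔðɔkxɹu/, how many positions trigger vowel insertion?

After substitution the input is /bwʃɪɔðɔkxɹu/.
The unsyllabifiable consonants are /b/, /w/, /k/, /x/; each receives one epenthetic vowel.

4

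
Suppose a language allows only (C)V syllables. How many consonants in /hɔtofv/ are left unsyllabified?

2

Syllabifying with onset maximization leaves /f/, /v/ stranded (no codas are permitted; onsets are limited to one consonant).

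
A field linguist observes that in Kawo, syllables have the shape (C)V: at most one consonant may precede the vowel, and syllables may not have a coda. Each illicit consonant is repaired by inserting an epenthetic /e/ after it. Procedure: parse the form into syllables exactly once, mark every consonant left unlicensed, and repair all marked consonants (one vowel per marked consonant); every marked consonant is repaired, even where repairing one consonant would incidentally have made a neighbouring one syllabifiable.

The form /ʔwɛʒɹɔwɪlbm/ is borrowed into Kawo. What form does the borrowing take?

ʔewɛʒeɹɔwɪlebeme

Under (C)V, the unsyllabifiable consonants are /ʔ/, /ʒ/, /l/, /b/, /m/ (no codas are permitted; onsets are limited to one consonant).
Each unlicensed consonant becomes the onset of a new syllable: /ʔ/ → /ʔe/, /ʒ/ → /ʒe/, /l/ → /le/, /b/ → /be/, /m/ → /me/.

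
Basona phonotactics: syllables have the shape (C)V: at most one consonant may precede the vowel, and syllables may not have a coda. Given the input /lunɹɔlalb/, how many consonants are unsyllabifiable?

3

Under (C)V, the unsyllabifiable consonants are /n/, /l/, /b/ (no codas are permitted; onsets are limited to one consonant).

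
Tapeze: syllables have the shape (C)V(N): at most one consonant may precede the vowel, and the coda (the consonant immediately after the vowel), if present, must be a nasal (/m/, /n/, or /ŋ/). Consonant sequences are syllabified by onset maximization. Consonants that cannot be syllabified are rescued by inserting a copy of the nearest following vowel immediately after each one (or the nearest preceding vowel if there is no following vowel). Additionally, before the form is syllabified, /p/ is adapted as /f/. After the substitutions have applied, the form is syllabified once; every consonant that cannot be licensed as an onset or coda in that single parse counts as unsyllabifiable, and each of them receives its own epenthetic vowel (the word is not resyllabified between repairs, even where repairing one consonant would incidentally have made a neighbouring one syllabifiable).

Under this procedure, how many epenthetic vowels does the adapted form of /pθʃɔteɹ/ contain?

After substitution the input is /fθʃɔteɹ/.
The unsyllabifiable consonants are /f/, /θ/, /ɹ/; each receives one epenthetic vowel.

3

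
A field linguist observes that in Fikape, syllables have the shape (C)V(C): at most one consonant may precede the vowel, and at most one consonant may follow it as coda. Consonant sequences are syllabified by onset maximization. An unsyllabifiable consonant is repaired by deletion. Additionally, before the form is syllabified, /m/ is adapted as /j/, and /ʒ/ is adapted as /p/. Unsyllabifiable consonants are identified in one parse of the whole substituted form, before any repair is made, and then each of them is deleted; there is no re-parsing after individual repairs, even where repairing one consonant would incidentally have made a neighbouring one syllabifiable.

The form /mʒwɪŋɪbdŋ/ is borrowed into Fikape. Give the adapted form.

wɪŋɪb

Substitution: /m/ → /j/, /ʒ/ → /p/, giving /jpwɪŋɪbdŋ/.
Syllabifying with onset maximization leaves /j/, /p/, /d/, /ŋ/ stranded (at most one coda consonant is licensed; onsets are limited to one consonant).
Each unlicensed consonant is deleted: /j/, /p/, /d/, /ŋ/.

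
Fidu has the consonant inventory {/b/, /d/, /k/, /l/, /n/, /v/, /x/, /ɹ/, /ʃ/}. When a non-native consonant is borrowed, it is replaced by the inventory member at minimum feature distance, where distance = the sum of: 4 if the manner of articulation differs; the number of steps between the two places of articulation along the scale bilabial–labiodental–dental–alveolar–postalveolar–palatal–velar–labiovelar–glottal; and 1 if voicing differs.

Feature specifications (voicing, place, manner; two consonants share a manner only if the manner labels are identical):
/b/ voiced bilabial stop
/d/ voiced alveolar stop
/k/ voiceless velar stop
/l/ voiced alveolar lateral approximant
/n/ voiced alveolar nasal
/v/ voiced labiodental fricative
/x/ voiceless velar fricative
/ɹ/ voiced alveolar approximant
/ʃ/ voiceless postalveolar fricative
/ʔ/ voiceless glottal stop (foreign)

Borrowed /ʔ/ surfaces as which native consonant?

/k/ is closest: same manner (stop), place distance 2 (glottal→velar), same voicing; total 2. Next closest is /d/ at distance 6.

k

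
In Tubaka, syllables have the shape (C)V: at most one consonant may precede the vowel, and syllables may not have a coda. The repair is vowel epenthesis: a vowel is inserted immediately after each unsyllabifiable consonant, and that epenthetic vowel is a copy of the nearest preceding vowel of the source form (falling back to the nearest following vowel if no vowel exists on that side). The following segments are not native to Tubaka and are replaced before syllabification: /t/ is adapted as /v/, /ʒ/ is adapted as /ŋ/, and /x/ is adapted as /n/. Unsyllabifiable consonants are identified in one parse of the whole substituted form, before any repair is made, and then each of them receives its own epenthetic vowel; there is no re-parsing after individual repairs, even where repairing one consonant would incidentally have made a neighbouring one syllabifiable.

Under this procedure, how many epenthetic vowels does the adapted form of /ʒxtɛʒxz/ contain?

5

After substitution the input is /ŋnvɛŋnz/.
The unsyllabifiable consonants are /ŋ/, /n/, /ŋ/, /n/, /z/; each receives one epenthetic vowel.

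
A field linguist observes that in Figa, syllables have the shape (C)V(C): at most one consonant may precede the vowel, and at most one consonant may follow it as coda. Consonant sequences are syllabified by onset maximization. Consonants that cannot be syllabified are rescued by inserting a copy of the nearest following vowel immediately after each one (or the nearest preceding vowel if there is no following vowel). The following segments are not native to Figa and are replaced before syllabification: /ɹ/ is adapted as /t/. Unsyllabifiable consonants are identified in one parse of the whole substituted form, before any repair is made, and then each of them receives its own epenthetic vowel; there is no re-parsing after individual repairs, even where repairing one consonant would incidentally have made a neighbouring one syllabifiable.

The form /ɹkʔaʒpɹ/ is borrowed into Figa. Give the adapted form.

Substitution: /ɹ/ → /t/, giving /tkʔaʒpt/.
The consonants /t/, /k/, /p/, /t/ cannot be parsed into a legal (C)V(C) syllable (at most one coda consonant is licensed; onsets are limited to one consonant).
Epenthesis after each stranded consonant: /t/ → /ta/, /k/ → /ka/, /p/ → /pa/, /t/ → /ta/.

takaʔaʒpata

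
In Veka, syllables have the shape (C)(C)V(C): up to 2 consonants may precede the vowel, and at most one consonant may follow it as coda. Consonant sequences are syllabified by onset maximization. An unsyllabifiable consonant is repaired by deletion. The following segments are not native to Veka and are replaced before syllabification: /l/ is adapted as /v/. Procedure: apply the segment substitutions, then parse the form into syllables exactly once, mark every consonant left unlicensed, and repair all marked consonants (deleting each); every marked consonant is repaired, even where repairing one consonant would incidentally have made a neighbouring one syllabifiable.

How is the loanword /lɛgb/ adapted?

vɛg

Substitution: /l/ → /v/, giving /vɛgb/.
The consonants /b/ cannot be parsed into a legal (C)(C)V(C) syllable (at most one coda consonant is licensed; onsets may contain at most 2 consonants).
Deleting the stranded consonants removes /b/.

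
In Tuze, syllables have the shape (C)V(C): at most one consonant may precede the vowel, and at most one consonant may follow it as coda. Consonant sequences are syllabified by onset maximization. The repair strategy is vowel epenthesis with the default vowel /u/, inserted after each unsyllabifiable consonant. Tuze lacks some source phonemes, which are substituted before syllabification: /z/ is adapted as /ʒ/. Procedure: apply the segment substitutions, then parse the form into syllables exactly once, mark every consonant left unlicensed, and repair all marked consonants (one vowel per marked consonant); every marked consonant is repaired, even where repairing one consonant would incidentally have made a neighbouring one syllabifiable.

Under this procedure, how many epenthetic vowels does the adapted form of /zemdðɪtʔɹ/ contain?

After substitution the input is /ʒemdðɪtʔɹ/.
The unsyllabifiable consonants are /d/, /ʔ/, /ɹ/; each receives one epenthetic vowel.

3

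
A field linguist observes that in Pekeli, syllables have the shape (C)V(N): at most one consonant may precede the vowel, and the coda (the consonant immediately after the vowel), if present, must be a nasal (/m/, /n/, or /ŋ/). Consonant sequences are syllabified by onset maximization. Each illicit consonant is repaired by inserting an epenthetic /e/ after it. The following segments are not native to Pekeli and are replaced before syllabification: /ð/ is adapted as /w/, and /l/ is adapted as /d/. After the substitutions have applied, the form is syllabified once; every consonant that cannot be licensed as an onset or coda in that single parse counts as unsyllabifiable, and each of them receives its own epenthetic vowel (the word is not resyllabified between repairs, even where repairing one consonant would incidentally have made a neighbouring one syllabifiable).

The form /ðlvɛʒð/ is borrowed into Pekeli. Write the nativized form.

Substitution: /ð/ → /w/, /l/ → /d/, giving /wdvɛʒw/.
Syllabifying with onset maximization leaves /w/, /d/, /ʒ/, /w/ stranded (only a nasal (/m/, /n/, or /ŋ/) is licensed in coda position; onsets are limited to one consonant).
Inserting the epenthetic vowel yields /w/ → /we/, /d/ → /de/, /ʒ/ → /ʒe/, /w/ → /we/.

wedevɛʒewe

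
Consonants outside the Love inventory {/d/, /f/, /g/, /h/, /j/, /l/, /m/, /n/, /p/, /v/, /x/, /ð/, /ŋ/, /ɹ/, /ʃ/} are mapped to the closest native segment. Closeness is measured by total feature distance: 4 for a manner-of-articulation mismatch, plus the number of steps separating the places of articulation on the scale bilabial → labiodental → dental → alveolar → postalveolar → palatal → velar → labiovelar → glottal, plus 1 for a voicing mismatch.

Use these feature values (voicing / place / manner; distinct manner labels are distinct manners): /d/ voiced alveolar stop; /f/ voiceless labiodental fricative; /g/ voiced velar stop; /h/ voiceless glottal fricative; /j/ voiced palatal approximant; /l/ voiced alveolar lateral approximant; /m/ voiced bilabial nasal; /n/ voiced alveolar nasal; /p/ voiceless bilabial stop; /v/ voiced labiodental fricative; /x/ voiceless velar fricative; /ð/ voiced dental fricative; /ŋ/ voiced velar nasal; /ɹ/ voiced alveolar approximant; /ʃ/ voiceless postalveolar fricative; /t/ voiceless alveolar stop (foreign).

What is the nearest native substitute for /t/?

/d/ is closest: same manner (stop), place distance 0 (alveolar→alveolar), voicing differs (+1); total 1. Next closest is /p/ at distance 3.

d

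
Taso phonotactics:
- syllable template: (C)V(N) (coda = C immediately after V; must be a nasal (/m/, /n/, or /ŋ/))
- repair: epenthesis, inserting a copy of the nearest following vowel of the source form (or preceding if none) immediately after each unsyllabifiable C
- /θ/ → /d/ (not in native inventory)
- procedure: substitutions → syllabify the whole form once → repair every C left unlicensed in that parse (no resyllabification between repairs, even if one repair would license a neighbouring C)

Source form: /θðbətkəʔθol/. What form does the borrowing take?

dəðəbətəkəʔodolo

Substitution: /θ/ → /d/, giving /dðbətkəʔdol/.
Under (C)V(N), the unsyllabifiable consonants are /d/, /ð/, /t/, /ʔ/, /l/ (only a nasal (/m/, /n/, or /ŋ/) is licensed in coda position; onsets are limited to one consonant).
Epenthesis after each stranded consonant: /d/ → /də/, /ð/ → /ðə/, /t/ → /tə/, /ʔ/ → /ʔo/, /l/ → /lo/.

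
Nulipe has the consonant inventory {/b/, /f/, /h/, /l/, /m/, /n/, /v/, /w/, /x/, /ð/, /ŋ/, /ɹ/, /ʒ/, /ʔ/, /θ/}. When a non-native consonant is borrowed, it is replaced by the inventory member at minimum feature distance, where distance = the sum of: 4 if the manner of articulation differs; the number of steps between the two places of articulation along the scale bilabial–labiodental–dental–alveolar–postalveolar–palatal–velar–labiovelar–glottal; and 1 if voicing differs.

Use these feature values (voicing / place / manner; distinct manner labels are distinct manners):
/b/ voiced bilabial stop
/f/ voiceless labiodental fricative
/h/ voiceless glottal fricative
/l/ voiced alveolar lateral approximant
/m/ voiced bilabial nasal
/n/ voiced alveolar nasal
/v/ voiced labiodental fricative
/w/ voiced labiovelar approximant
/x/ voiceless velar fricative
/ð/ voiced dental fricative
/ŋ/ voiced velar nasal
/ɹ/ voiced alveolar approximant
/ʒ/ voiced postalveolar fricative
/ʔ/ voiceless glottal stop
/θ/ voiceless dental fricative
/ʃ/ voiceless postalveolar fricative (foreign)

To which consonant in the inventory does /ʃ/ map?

ʒ

/ʒ/ is closest: same manner (fricative), place distance 0 (postalveolar→postalveolar), voicing differs (+1); total 1. Next closest is /x/ at distance 2.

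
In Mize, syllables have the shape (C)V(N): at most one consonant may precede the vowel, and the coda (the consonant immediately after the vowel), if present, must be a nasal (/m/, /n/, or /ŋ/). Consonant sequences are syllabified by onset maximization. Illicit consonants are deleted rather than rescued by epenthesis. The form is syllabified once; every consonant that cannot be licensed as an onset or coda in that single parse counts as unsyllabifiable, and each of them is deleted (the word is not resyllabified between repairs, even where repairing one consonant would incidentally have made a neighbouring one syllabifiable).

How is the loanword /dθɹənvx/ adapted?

ɹən

The consonants /d/, /θ/, /v/, /x/ cannot be parsed into a legal (C)V(N) syllable (only a nasal (/m/, /n/, or /ŋ/) is licensed in coda position; onsets are limited to one consonant).
Deletion applies to /d/, /θ/, /v/, /x/.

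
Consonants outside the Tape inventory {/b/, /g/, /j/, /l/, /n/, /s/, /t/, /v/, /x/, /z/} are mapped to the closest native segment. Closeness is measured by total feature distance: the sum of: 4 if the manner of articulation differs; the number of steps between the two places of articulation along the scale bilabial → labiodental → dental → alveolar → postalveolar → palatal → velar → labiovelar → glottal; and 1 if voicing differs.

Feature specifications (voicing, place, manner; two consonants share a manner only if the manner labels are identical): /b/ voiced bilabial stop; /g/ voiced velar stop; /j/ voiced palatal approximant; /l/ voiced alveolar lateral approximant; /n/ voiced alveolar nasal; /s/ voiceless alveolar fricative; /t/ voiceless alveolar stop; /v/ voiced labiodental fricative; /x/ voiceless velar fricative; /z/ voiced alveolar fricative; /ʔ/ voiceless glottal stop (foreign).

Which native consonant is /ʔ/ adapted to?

g

/g/ is closest: same manner (stop), place distance 2 (glottal→velar), voicing differs (+1); total 3. Next closest is /t/ at distance 5.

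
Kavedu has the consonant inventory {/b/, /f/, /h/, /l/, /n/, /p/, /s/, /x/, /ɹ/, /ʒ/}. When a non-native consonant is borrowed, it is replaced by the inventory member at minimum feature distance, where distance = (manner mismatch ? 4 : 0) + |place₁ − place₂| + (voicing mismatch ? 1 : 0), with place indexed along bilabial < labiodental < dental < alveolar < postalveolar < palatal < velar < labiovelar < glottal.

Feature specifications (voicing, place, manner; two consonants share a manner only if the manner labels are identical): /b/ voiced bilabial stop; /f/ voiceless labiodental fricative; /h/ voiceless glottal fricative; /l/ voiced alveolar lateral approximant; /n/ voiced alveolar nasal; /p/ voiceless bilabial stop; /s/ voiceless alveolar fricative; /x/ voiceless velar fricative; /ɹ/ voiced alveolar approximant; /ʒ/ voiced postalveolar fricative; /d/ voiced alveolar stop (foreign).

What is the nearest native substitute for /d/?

/b/ is closest: same manner (stop), place distance 3 (alveolar→bilabial), same voicing; total 3. Next closest is /l/ at distance 4.

b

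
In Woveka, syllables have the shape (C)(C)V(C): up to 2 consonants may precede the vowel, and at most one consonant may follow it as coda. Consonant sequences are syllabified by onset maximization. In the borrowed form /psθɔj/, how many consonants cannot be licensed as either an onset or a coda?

1

Under (C)(C)V(C), the unsyllabifiable consonants are /p/ (at most one coda consonant is licensed; onsets may contain at most 2 consonants).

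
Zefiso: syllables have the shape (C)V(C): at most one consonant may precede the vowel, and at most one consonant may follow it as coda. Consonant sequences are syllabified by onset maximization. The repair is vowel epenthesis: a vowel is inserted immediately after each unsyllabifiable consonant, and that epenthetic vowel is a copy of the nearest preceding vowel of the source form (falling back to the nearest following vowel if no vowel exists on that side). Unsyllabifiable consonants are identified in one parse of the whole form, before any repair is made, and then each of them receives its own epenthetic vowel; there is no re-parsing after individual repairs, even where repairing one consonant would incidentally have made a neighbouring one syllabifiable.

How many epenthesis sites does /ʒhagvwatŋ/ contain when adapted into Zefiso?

3

The unsyllabifiable consonants are /ʒ/, /v/, /ŋ/; each receives one epenthetic vowel.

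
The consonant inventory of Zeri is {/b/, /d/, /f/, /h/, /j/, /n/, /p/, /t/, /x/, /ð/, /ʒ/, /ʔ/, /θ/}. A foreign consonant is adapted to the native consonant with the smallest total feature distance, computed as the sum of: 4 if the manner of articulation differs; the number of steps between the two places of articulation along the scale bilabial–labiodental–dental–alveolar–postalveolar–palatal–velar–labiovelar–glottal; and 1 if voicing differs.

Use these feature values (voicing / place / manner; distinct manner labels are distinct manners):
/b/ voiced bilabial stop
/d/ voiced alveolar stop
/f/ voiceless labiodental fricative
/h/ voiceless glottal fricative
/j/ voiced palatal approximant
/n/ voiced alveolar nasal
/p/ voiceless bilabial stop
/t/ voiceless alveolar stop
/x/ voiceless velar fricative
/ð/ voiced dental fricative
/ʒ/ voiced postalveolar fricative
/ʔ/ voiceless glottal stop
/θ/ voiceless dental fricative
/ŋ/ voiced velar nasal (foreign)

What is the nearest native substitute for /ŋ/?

n

/n/ is closest: same manner (nasal), place distance 3 (velar→alveolar), same voicing; total 3. Next closest is /j/ at distance 5.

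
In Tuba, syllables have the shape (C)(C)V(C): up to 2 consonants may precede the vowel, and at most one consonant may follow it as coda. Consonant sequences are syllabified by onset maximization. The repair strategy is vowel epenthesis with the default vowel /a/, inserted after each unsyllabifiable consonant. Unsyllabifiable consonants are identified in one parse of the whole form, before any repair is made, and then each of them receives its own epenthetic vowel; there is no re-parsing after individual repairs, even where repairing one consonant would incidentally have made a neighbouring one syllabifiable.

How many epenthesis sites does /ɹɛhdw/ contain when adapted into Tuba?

The unsyllabifiable consonants are /d/, /w/; each receives one epenthetic vowel.

2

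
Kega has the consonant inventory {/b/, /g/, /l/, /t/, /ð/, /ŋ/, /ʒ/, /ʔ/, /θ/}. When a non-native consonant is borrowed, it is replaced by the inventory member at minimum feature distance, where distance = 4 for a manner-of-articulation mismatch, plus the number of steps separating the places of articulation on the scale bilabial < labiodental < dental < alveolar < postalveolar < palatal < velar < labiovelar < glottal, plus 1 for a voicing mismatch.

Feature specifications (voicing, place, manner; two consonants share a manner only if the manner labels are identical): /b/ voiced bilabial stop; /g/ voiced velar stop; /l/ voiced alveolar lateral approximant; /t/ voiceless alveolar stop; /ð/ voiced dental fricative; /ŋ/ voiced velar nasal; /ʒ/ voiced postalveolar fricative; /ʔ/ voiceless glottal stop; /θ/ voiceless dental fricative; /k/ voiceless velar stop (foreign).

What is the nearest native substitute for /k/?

g

/g/ is closest: same manner (stop), place distance 0 (velar→velar), voicing differs (+1); total 1. Next closest is /ʔ/ at distance 2.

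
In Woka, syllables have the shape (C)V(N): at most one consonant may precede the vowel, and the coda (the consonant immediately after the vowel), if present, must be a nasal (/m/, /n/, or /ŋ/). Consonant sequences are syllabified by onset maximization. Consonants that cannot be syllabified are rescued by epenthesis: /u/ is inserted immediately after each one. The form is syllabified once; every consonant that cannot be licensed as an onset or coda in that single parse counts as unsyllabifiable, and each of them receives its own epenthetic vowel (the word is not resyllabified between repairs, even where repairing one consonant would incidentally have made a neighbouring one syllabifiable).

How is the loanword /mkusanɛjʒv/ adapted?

Syllabifying with onset maximization leaves /m/, /j/, /ʒ/, /v/ stranded (only a nasal (/m/, /n/, or /ŋ/) is licensed in coda position; onsets are limited to one consonant).
Epenthesis after each stranded consonant: /m/ → /mu/, /j/ → /ju/, /ʒ/ → /ʒu/, /v/ → /vu/.

mukusanɛjuʒuvu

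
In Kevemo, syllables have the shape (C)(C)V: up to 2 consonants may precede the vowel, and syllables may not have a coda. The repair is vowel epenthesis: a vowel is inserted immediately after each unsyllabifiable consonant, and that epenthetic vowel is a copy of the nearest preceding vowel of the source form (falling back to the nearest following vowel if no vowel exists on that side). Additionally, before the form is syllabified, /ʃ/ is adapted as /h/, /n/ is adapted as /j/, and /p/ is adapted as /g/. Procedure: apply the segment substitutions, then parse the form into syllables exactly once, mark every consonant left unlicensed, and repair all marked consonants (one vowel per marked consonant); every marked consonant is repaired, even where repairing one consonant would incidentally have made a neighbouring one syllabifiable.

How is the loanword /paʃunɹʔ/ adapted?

gahujuɹuʔu

Substitution: /p/ → /g/, /ʃ/ → /h/, /n/ → /j/, giving /gahujɹʔ/.
Syllabifying with onset maximization leaves /j/, /ɹ/, /ʔ/ stranded (no codas are permitted; onsets may contain at most 2 consonants).
Epenthesis after each stranded consonant: /j/ → /ju/, /ɹ/ → /ɹu/, /ʔ/ → /ʔu/.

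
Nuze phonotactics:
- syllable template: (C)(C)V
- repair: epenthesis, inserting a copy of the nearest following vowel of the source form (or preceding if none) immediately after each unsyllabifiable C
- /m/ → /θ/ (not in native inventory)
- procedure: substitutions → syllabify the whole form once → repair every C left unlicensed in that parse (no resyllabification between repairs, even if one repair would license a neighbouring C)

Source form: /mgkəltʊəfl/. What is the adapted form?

θəgkəltʊəfələ

Substitution: /m/ → /θ/, giving /θgkəltʊəfl/.
Under (C)(C)V, the unsyllabifiable consonants are /θ/, /f/, /l/ (no codas are permitted; onsets may contain at most 2 consonants).
Inserting the epenthetic vowel yields /θ/ → /θə/, /f/ → /fə/, /l/ → /lə/.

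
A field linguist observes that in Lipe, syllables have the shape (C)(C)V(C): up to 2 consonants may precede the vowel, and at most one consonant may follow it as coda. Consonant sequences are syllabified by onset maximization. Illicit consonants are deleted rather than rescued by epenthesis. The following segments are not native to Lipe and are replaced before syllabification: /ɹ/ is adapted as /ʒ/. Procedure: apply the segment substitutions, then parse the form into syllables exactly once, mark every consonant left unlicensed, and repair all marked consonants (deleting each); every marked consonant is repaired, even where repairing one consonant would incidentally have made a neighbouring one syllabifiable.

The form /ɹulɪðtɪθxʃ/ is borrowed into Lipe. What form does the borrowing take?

Substitution: /ɹ/ → /ʒ/, giving /ʒulɪðtɪθxʃ/.
Syllabifying with onset maximization leaves /x/, /ʃ/ stranded (at most one coda consonant is licensed; onsets may contain at most 2 consonants).
Each unlicensed consonant is deleted: /x/, /ʃ/.

ʒulɪðtɪθ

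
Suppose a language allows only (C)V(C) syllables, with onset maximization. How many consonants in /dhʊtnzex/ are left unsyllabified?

2

The consonants /d/, /n/ cannot be parsed into a legal (C)V(C) syllable (at most one coda consonant is licensed; onsets are limited to one consonant).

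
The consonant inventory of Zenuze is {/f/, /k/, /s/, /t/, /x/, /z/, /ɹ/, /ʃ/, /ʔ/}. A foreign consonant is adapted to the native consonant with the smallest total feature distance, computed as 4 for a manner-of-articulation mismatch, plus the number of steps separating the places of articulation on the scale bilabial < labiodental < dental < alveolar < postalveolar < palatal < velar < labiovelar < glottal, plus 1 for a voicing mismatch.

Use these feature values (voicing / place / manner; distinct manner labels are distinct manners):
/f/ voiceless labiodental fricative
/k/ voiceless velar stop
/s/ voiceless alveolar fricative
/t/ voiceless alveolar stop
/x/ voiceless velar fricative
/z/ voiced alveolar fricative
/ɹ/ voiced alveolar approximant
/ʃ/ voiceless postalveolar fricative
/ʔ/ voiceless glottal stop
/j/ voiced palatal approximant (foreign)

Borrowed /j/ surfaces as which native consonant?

/ɹ/ is closest: same manner (approximant), place distance 2 (palatal→alveolar), same voicing; total 2. Next closest is /k/ at distance 6.

ɹ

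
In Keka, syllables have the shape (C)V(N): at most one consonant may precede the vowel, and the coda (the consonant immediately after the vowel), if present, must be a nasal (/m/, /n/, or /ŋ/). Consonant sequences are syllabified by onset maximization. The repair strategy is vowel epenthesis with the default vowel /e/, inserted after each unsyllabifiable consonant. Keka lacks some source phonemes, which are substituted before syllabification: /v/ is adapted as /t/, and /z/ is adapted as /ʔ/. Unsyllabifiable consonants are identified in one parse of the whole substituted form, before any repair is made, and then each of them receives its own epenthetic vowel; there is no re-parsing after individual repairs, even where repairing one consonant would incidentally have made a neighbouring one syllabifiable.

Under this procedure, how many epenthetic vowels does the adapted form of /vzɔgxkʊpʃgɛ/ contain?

5

After substitution the input is /tʔɔgxkʊpʃgɛ/.
The unsyllabifiable consonants are /t/, /g/, /x/, /p/, /ʃ/; each receives one epenthetic vowel.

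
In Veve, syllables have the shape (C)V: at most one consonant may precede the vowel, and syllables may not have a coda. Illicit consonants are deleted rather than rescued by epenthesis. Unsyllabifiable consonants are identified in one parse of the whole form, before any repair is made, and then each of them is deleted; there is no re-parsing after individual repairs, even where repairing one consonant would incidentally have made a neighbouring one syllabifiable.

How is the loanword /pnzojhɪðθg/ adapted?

zohɪ

Syllabifying with onset maximization leaves /p/, /n/, /j/, /ð/, /θ/, /g/ stranded (no codas are permitted; onsets are limited to one consonant).
Deletion applies to /p/, /n/, /j/, /ð/, /θ/, /g/.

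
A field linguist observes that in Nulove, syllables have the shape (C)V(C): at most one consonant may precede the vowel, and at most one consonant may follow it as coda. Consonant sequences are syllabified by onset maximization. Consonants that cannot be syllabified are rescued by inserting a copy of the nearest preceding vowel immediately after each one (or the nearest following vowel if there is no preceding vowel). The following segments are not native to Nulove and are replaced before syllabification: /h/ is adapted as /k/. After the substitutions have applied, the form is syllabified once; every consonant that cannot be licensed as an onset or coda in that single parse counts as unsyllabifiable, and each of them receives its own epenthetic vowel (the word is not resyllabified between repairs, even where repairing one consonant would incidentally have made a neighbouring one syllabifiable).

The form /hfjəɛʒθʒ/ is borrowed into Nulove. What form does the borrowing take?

Substitution: /h/ → /k/, giving /kfjəɛʒθʒ/.
The consonants /k/, /f/, /θ/, /ʒ/ cannot be parsed into a legal (C)V(C) syllable (at most one coda consonant is licensed; onsets are limited to one consonant).
Inserting the epenthetic vowel yields /k/ → /kə/, /f/ → /fə/, /θ/ → /θɛ/, /ʒ/ → /ʒɛ/.

kəfəjəɛʒθɛʒɛ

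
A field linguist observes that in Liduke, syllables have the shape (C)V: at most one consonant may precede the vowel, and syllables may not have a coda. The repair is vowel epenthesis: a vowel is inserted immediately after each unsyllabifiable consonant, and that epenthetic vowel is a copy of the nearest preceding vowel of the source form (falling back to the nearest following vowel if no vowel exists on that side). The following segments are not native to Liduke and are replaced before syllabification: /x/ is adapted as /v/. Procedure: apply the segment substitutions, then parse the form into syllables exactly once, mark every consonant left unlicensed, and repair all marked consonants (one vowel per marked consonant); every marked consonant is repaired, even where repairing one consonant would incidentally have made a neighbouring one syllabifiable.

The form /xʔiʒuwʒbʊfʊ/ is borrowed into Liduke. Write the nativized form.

viʔiʒuwuʒubʊfʊ

Substitution: /x/ → /v/, giving /vʔiʒuwʒbʊfʊ/.
Under (C)V, the unsyllabifiable consonants are /v/, /w/, /ʒ/ (no codas are permitted; onsets are limited to one consonant).
Epenthesis after each stranded consonant: /v/ → /vi/, /w/ → /wu/, /ʒ/ → /ʒu/.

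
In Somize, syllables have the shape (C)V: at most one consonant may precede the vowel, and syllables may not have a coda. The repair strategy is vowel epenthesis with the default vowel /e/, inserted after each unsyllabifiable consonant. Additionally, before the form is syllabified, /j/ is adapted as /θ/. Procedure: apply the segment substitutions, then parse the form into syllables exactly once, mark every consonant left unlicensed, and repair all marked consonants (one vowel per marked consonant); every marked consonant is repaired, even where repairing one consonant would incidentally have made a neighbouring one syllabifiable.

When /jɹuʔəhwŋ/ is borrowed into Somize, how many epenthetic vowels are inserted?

4

After substitution the input is /θɹuʔəhwŋ/.
The unsyllabifiable consonants are /θ/, /h/, /w/, /ŋ/; each receives one epenthetic vowel.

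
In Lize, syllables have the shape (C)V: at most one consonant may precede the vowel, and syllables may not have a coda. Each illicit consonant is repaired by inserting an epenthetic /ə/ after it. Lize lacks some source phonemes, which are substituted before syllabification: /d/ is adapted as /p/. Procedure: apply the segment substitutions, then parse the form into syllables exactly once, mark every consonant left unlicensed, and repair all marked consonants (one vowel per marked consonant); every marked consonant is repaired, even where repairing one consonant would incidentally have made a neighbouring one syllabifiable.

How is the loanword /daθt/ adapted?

paθətə

Substitution: /d/ → /p/, giving /paθt/.
The consonants /θ/, /t/ cannot be parsed into a legal (C)V syllable (no codas are permitted; onsets are limited to one consonant).
Epenthesis after each stranded consonant: /θ/ → /θə/, /t/ → /tə/.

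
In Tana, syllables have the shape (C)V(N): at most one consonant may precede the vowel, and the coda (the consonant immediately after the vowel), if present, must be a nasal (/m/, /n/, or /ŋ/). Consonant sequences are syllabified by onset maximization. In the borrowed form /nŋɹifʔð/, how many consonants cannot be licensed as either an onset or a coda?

The consonants /n/, /ŋ/, /f/, /ʔ/, /ð/ cannot be parsed into a legal (C)V(N) syllable (only a nasal (/m/, /n/, or /ŋ/) is licensed in coda position; onsets are limited to one consonant).

5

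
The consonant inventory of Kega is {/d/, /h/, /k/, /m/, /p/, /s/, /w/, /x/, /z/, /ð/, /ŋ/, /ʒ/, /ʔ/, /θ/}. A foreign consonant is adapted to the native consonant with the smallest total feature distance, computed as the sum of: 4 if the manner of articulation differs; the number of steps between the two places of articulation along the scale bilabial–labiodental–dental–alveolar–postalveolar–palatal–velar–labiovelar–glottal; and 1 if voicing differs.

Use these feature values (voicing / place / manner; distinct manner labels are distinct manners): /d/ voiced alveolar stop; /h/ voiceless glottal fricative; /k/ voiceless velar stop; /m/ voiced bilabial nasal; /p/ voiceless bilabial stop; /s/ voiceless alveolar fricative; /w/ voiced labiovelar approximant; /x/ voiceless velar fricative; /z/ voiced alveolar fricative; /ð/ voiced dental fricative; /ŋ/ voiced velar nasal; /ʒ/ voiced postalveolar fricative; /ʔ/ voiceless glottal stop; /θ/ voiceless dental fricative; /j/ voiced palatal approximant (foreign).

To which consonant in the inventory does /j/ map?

w

/w/ is closest: same manner (approximant), place distance 2 (palatal→labiovelar), same voicing; total 2. Next closest is /ŋ/ at distance 5.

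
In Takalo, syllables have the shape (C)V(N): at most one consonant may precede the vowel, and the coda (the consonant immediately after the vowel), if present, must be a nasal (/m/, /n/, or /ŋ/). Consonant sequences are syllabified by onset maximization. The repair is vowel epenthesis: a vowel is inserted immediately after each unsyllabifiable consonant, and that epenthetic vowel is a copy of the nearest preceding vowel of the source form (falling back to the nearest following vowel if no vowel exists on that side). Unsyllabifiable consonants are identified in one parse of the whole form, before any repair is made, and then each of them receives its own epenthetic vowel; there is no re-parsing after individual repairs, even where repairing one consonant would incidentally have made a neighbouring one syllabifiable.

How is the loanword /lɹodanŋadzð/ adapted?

The consonants /l/, /d/, /z/, /ð/ cannot be parsed into a legal (C)V(N) syllable (only a nasal (/m/, /n/, or /ŋ/) is licensed in coda position; onsets are limited to one consonant).
Epenthesis after each stranded consonant: /l/ → /lo/, /d/ → /da/, /z/ → /za/, /ð/ → /ða/.

loɹodanŋadazaða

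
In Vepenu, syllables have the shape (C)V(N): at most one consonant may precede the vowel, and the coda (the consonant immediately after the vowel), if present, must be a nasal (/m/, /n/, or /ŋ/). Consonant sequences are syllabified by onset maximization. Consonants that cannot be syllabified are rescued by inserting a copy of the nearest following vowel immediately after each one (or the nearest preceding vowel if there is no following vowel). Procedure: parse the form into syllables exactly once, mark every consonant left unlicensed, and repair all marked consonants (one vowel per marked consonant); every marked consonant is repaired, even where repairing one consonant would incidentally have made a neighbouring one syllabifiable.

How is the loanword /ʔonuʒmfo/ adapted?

The consonants /ʒ/, /m/ cannot be parsed into a legal (C)V(N) syllable (only a nasal (/m/, /n/, or /ŋ/) is licensed in coda position; onsets are limited to one consonant).
Inserting the epenthetic vowel yields /ʒ/ → /ʒo/, /m/ → /mo/.

ʔonuʒomofo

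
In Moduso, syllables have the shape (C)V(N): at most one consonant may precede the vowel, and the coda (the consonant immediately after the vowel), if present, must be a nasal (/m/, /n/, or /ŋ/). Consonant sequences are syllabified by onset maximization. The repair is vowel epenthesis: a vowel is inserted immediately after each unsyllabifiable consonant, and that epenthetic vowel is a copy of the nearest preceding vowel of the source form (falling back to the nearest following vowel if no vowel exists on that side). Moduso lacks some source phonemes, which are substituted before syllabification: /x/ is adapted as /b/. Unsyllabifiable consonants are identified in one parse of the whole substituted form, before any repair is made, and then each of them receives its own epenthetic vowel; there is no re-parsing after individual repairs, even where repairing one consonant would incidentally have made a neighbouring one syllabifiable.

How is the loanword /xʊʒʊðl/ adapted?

bʊʒʊðʊlʊ

Substitution: /x/ → /b/, giving /bʊʒʊðl/.
The consonants /ð/, /l/ cannot be parsed into a legal (C)V(N) syllable (only a nasal (/m/, /n/, or /ŋ/) is licensed in coda position; onsets are limited to one consonant).
Inserting the epenthetic vowel yields /ð/ → /ðʊ/, /l/ → /lʊ/.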